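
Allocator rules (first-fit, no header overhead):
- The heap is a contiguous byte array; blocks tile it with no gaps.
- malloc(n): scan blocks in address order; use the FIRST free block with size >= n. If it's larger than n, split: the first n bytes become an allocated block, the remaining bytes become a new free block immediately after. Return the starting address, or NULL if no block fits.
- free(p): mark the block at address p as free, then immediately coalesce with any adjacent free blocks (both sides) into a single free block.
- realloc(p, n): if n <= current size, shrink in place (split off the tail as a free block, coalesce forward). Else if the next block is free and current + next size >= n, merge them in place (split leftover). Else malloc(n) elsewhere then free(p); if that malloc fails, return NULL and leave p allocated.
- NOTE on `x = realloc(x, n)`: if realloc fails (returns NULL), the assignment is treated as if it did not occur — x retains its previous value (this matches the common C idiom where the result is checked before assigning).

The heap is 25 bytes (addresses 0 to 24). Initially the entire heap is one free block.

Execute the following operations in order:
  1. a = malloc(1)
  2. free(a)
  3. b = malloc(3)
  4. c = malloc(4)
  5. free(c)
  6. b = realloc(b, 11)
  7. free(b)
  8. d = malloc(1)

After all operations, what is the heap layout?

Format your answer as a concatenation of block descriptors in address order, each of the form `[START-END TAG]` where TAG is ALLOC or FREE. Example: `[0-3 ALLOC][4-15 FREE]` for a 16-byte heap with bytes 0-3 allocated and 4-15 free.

Answer: [0-0 ALLOC][1-24 FREE]

Derivation:
Op 1: a = malloc(1) -> a = 0; heap: [0-0 ALLOC][1-24 FREE]
Op 2: free(a) -> (freed a); heap: [0-24 FREE]
Op 3: b = malloc(3) -> b = 0; heap: [0-2 ALLOC][3-24 FREE]
Op 4: c = malloc(4) -> c = 3; heap: [0-2 ALLOC][3-6 ALLOC][7-24 FREE]
Op 5: free(c) -> (freed c); heap: [0-2 ALLOC][3-24 FREE]
Op 6: b = realloc(b, 11) -> b = 0; heap: [0-10 ALLOC][11-24 FREE]
Op 7: free(b) -> (freed b); heap: [0-24 FREE]
Op 8: d = malloc(1) -> d = 0; heap: [0-0 ALLOC][1-24 FREE]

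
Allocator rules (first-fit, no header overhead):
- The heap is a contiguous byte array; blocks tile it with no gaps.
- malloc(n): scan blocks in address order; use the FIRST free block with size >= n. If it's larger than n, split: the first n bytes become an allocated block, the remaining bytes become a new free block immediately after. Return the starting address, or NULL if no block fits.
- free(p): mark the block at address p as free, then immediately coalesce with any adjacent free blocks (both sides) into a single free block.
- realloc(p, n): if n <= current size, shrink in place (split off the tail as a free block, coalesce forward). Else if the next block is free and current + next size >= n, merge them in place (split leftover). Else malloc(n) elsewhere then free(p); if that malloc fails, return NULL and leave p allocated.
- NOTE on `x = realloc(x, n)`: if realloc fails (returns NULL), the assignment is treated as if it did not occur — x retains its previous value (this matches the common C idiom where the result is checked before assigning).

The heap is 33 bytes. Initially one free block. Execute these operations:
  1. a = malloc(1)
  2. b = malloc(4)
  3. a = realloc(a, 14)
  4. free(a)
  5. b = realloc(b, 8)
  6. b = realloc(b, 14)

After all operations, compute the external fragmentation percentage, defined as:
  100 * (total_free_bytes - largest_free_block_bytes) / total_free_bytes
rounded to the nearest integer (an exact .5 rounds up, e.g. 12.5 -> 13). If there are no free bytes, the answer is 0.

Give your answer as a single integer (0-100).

Answer: 5

Derivation:
Op 1: a = malloc(1) -> a = 0; heap: [0-0 ALLOC][1-32 FREE]
Op 2: b = malloc(4) -> b = 1; heap: [0-0 ALLOC][1-4 ALLOC][5-32 FREE]
Op 3: a = realloc(a, 14) -> a = 5; heap: [0-0 FREE][1-4 ALLOC][5-18 ALLOC][19-32 FREE]
Op 4: free(a) -> (freed a); heap: [0-0 FREE][1-4 ALLOC][5-32 FREE]
Op 5: b = realloc(b, 8) -> b = 1; heap: [0-0 FREE][1-8 ALLOC][9-32 FREE]
Op 6: b = realloc(b, 14) -> b = 1; heap: [0-0 FREE][1-14 ALLOC][15-32 FREE]
Free blocks: [1 18] total_free=19 largest=18 -> 100*(19-18)/19 = 100/19 ≈ 5.263 -> rounds to 5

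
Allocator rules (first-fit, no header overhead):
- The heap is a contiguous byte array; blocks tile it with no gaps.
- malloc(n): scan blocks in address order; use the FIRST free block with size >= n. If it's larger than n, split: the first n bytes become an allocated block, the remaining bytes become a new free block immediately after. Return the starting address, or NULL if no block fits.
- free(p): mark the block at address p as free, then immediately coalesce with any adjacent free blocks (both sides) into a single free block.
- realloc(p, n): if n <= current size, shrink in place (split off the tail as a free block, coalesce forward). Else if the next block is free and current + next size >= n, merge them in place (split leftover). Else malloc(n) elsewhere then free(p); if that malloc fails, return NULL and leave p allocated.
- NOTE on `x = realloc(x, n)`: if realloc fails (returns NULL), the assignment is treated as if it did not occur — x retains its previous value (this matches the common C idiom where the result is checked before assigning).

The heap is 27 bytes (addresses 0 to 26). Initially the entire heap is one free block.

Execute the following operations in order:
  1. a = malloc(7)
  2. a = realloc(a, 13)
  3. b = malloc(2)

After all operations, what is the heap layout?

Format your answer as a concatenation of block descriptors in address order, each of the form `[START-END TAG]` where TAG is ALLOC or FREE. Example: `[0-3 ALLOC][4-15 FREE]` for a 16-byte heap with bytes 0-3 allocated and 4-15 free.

Answer: [0-12 ALLOC][13-14 ALLOC][15-26 FREE]

Derivation:
Op 1: a = malloc(7) -> a = 0; heap: [0-6 ALLOC][7-26 FREE]
Op 2: a = realloc(a, 13) -> a = 0; heap: [0-12 ALLOC][13-26 FREE]
Op 3: b = malloc(2) -> b = 13; heap: [0-12 ALLOC][13-14 ALLOC][15-26 FREE]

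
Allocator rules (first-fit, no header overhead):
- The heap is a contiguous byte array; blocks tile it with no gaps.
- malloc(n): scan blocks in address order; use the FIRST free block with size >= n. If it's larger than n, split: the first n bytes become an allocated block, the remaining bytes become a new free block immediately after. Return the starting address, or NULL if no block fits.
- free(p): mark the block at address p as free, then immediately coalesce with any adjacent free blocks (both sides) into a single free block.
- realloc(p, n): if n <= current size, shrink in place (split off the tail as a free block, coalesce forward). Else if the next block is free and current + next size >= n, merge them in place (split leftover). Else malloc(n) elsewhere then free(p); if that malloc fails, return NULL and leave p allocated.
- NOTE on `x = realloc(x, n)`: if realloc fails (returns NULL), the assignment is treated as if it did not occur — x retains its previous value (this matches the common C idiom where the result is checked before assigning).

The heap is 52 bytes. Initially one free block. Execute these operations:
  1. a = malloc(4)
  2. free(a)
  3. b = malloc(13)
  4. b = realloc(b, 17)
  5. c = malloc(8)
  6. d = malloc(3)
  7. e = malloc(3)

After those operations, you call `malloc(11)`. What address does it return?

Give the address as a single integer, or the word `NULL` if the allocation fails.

Op 1: a = malloc(4) -> a = 0; heap: [0-3 ALLOC][4-51 FREE]
Op 2: free(a) -> (freed a); heap: [0-51 FREE]
Op 3: b = malloc(13) -> b = 0; heap: [0-12 ALLOC][13-51 FREE]
Op 4: b = realloc(b, 17) -> b = 0; heap: [0-16 ALLOC][17-51 FREE]
Op 5: c = malloc(8) -> c = 17; heap: [0-16 ALLOC][17-24 ALLOC][25-51 FREE]
Op 6: d = malloc(3) -> d = 25; heap: [0-16 ALLOC][17-24 ALLOC][25-27 ALLOC][28-51 FREE]
Op 7: e = malloc(3) -> e = 28; heap: [0-16 ALLOC][17-24 ALLOC][25-27 ALLOC][28-30 ALLOC][31-51 FREE]
malloc(11): first-fit scan over [0-16 ALLOC][17-24 ALLOC][25-27 ALLOC][28-30 ALLOC][31-51 FREE] -> 31

Answer: 31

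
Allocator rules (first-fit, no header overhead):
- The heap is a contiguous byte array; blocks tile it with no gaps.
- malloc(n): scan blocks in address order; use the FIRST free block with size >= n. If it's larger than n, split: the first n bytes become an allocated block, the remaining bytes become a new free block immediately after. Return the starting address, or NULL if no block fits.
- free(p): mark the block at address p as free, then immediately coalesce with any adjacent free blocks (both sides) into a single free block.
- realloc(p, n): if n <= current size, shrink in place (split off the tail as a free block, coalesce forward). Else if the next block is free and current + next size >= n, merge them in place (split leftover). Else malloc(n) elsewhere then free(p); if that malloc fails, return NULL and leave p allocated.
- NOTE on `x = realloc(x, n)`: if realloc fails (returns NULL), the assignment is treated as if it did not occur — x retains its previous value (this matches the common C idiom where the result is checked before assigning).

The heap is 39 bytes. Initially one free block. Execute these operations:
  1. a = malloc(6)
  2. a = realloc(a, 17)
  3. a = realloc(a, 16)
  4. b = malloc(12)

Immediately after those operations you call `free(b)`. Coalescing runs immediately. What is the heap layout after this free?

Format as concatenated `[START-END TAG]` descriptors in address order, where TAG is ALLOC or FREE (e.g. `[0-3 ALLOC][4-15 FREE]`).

Answer: [0-15 ALLOC][16-38 FREE]

Derivation:
Op 1: a = malloc(6) -> a = 0; heap: [0-5 ALLOC][6-38 FREE]
Op 2: a = realloc(a, 17) -> a = 0; heap: [0-16 ALLOC][17-38 FREE]
Op 3: a = realloc(a, 16) -> a = 0; heap: [0-15 ALLOC][16-38 FREE]
Op 4: b = malloc(12) -> b = 16; heap: [0-15 ALLOC][16-27 ALLOC][28-38 FREE]
free(b): b = 16 -> block [16-27 ALLOC]; mark free, coalesce with adjacent free neighbors -> [0-15 ALLOC][16-38 FREE]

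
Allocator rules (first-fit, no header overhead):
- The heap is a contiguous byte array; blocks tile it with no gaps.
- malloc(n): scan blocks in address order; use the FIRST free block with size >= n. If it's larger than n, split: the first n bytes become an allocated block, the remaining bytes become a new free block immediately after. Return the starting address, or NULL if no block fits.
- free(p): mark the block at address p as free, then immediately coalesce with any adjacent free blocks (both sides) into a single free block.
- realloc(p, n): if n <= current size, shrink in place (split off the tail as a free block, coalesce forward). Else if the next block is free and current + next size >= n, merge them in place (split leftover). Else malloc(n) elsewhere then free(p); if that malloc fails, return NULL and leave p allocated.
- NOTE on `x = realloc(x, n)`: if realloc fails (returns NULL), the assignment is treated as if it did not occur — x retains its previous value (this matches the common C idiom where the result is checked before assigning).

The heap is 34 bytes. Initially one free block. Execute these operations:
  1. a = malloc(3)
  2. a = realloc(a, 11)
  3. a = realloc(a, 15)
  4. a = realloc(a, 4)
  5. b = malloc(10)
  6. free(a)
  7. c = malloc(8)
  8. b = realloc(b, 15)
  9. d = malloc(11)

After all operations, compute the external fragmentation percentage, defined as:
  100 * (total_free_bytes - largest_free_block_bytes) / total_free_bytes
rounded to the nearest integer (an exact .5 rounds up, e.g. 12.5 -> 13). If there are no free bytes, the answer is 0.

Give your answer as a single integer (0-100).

Op 1: a = malloc(3) -> a = 0; heap: [0-2 ALLOC][3-33 FREE]
Op 2: a = realloc(a, 11) -> a = 0; heap: [0-10 ALLOC][11-33 FREE]
Op 3: a = realloc(a, 15) -> a = 0; heap: [0-14 ALLOC][15-33 FREE]
Op 4: a = realloc(a, 4) -> a = 0; heap: [0-3 ALLOC][4-33 FREE]
Op 5: b = malloc(10) -> b = 4; heap: [0-3 ALLOC][4-13 ALLOC][14-33 FREE]
Op 6: free(a) -> (freed a); heap: [0-3 FREE][4-13 ALLOC][14-33 FREE]
Op 7: c = malloc(8) -> c = 14; heap: [0-3 FREE][4-13 ALLOC][14-21 ALLOC][22-33 FREE]
Op 8: b = realloc(b, 15) -> NULL (b unchanged); heap: [0-3 FREE][4-13 ALLOC][14-21 ALLOC][22-33 FREE]
Op 9: d = malloc(11) -> d = 22; heap: [0-3 FREE][4-13 ALLOC][14-21 ALLOC][22-32 ALLOC][33-33 FREE]
Free blocks: [4 1] total_free=5 largest=4 -> 100*(5-4)/5 = 100/5 = 20

Answer: 20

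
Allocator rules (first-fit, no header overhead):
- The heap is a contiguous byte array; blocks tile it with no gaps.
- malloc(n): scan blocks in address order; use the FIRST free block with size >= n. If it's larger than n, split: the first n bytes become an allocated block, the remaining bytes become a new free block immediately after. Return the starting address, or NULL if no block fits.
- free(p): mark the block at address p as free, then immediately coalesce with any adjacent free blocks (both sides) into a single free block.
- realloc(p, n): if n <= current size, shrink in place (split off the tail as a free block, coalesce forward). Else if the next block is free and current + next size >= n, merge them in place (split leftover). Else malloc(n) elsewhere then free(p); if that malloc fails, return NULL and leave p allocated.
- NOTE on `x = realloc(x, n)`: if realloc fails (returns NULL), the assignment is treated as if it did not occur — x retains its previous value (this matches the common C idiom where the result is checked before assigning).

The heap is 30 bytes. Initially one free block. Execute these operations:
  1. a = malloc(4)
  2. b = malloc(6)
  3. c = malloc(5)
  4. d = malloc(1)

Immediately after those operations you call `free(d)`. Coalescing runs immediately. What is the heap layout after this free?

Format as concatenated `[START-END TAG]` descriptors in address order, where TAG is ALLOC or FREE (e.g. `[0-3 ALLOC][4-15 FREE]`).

Op 1: a = malloc(4) -> a = 0; heap: [0-3 ALLOC][4-29 FREE]
Op 2: b = malloc(6) -> b = 4; heap: [0-3 ALLOC][4-9 ALLOC][10-29 FREE]
Op 3: c = malloc(5) -> c = 10; heap: [0-3 ALLOC][4-9 ALLOC][10-14 ALLOC][15-29 FREE]
Op 4: d = malloc(1) -> d = 15; heap: [0-3 ALLOC][4-9 ALLOC][10-14 ALLOC][15-15 ALLOC][16-29 FREE]
free(d): d = 15 -> block [15-15 ALLOC]; mark free, coalesce with adjacent free neighbors -> [0-3 ALLOC][4-9 ALLOC][10-14 ALLOC][15-29 FREE]

Answer: [0-3 ALLOC][4-9 ALLOC][10-14 ALLOC][15-29 FREE]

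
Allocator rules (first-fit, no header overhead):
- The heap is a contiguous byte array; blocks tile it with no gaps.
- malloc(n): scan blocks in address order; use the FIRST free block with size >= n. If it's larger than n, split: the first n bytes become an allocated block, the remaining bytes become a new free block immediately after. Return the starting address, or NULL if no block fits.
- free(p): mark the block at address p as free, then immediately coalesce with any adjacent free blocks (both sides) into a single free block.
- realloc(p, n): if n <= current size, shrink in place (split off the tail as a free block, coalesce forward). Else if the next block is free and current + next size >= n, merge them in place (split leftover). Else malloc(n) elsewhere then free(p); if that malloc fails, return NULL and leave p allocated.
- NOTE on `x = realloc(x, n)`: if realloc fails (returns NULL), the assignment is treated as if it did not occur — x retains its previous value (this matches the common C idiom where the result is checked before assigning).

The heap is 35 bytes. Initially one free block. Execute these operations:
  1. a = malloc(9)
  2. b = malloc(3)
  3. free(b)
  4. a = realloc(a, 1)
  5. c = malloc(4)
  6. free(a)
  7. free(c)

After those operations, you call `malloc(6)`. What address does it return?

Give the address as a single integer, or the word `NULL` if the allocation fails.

Answer: 0

Derivation:
Op 1: a = malloc(9) -> a = 0; heap: [0-8 ALLOC][9-34 FREE]
Op 2: b = malloc(3) -> b = 9; heap: [0-8 ALLOC][9-11 ALLOC][12-34 FREE]
Op 3: free(b) -> (freed b); heap: [0-8 ALLOC][9-34 FREE]
Op 4: a = realloc(a, 1) -> a = 0; heap: [0-0 ALLOC][1-34 FREE]
Op 5: c = malloc(4) -> c = 1; heap: [0-0 ALLOC][1-4 ALLOC][5-34 FREE]
Op 6: free(a) -> (freed a); heap: [0-0 FREE][1-4 ALLOC][5-34 FREE]
Op 7: free(c) -> (freed c); heap: [0-34 FREE]
malloc(6): first-fit scan over [0-34 FREE] -> 0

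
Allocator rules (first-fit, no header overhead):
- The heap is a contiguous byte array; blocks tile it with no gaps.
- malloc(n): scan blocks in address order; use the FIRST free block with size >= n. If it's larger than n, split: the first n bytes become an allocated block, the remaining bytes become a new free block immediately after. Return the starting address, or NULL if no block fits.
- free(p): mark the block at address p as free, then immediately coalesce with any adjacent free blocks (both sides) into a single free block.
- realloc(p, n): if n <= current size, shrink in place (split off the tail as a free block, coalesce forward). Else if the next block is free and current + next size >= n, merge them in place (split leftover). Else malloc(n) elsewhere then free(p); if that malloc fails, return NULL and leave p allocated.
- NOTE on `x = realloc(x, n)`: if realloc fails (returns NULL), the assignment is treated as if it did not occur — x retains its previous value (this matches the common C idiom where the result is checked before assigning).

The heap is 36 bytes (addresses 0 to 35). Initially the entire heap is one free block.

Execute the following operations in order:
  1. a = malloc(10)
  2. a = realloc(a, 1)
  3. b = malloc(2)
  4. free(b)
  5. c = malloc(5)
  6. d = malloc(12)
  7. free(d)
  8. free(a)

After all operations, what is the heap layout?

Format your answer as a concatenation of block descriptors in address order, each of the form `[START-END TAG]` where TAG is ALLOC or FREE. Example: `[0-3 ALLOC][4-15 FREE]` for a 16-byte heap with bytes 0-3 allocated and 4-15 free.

Op 1: a = malloc(10) -> a = 0; heap: [0-9 ALLOC][10-35 FREE]
Op 2: a = realloc(a, 1) -> a = 0; heap: [0-0 ALLOC][1-35 FREE]
Op 3: b = malloc(2) -> b = 1; heap: [0-0 ALLOC][1-2 ALLOC][3-35 FREE]
Op 4: free(b) -> (freed b); heap: [0-0 ALLOC][1-35 FREE]
Op 5: c = malloc(5) -> c = 1; heap: [0-0 ALLOC][1-5 ALLOC][6-35 FREE]
Op 6: d = malloc(12) -> d = 6; heap: [0-0 ALLOC][1-5 ALLOC][6-17 ALLOC][18-35 FREE]
Op 7: free(d) -> (freed d); heap: [0-0 ALLOC][1-5 ALLOC][6-35 FREE]
Op 8: free(a) -> (freed a); heap: [0-0 FREE][1-5 ALLOC][6-35 FREE]

Answer: [0-0 FREE][1-5 ALLOC][6-35 FREE]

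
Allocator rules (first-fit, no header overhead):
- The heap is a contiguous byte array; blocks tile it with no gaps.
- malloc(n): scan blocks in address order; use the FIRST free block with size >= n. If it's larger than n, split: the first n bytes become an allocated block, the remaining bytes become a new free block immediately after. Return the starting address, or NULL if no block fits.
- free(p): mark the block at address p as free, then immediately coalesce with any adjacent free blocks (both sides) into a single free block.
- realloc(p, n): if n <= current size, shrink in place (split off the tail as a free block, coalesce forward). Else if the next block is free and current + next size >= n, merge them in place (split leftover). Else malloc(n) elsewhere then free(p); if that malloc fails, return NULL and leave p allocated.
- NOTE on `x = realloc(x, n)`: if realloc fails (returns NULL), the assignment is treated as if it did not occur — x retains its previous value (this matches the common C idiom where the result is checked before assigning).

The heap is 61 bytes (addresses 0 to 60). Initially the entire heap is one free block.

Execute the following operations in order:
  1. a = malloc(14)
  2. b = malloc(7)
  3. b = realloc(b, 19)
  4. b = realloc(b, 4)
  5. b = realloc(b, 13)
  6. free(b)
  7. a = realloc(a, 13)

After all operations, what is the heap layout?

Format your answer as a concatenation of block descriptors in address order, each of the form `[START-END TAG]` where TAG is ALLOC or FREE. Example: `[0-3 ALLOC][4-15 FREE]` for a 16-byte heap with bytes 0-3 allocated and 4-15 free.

Answer: [0-12 ALLOC][13-60 FREE]

Derivation:
Op 1: a = malloc(14) -> a = 0; heap: [0-13 ALLOC][14-60 FREE]
Op 2: b = malloc(7) -> b = 14; heap: [0-13 ALLOC][14-20 ALLOC][21-60 FREE]
Op 3: b = realloc(b, 19) -> b = 14; heap: [0-13 ALLOC][14-32 ALLOC][33-60 FREE]
Op 4: b = realloc(b, 4) -> b = 14; heap: [0-13 ALLOC][14-17 ALLOC][18-60 FREE]
Op 5: b = realloc(b, 13) -> b = 14; heap: [0-13 ALLOC][14-26 ALLOC][27-60 FREE]
Op 6: free(b) -> (freed b); heap: [0-13 ALLOC][14-60 FREE]
Op 7: a = realloc(a, 13) -> a = 0; heap: [0-12 ALLOC][13-60 FREE]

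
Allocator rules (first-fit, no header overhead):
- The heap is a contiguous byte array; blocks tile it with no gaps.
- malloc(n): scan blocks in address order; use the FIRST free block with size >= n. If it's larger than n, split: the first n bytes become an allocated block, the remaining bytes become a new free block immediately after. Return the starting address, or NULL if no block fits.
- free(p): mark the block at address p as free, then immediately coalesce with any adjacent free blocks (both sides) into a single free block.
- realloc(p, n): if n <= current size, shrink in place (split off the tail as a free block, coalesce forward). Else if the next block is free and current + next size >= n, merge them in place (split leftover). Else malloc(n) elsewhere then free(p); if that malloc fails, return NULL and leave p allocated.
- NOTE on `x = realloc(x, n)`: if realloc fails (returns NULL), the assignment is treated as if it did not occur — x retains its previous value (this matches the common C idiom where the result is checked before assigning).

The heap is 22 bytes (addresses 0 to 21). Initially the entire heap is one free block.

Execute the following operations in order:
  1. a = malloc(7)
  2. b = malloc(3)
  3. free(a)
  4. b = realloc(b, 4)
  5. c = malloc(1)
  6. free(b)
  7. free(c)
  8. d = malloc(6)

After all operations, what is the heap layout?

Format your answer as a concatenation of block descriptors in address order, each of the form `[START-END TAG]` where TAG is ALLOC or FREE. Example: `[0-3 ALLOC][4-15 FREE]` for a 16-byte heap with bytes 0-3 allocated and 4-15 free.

Op 1: a = malloc(7) -> a = 0; heap: [0-6 ALLOC][7-21 FREE]
Op 2: b = malloc(3) -> b = 7; heap: [0-6 ALLOC][7-9 ALLOC][10-21 FREE]
Op 3: free(a) -> (freed a); heap: [0-6 FREE][7-9 ALLOC][10-21 FREE]
Op 4: b = realloc(b, 4) -> b = 7; heap: [0-6 FREE][7-10 ALLOC][11-21 FREE]
Op 5: c = malloc(1) -> c = 0; heap: [0-0 ALLOC][1-6 FREE][7-10 ALLOC][11-21 FREE]
Op 6: free(b) -> (freed b); heap: [0-0 ALLOC][1-21 FREE]
Op 7: free(c) -> (freed c); heap: [0-21 FREE]
Op 8: d = malloc(6) -> d = 0; heap: [0-5 ALLOC][6-21 FREE]

Answer: [0-5 ALLOC][6-21 FREE]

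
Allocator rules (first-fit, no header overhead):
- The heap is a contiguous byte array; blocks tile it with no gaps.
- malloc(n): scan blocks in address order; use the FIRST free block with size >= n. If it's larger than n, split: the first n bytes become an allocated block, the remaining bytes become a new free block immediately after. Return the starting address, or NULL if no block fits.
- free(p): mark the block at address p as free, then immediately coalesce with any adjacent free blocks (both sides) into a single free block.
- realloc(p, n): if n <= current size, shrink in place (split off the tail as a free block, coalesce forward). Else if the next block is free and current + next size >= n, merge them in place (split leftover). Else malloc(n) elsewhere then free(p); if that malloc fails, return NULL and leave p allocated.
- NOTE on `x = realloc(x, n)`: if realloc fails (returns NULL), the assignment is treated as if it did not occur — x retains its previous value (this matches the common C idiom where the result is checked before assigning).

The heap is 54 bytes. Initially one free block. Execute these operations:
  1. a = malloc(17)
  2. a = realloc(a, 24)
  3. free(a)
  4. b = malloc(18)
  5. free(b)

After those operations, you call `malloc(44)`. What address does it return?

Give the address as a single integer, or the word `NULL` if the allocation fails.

Answer: 0

Derivation:
Op 1: a = malloc(17) -> a = 0; heap: [0-16 ALLOC][17-53 FREE]
Op 2: a = realloc(a, 24) -> a = 0; heap: [0-23 ALLOC][24-53 FREE]
Op 3: free(a) -> (freed a); heap: [0-53 FREE]
Op 4: b = malloc(18) -> b = 0; heap: [0-17 ALLOC][18-53 FREE]
Op 5: free(b) -> (freed b); heap: [0-53 FREE]
malloc(44): first-fit scan over [0-53 FREE] -> 0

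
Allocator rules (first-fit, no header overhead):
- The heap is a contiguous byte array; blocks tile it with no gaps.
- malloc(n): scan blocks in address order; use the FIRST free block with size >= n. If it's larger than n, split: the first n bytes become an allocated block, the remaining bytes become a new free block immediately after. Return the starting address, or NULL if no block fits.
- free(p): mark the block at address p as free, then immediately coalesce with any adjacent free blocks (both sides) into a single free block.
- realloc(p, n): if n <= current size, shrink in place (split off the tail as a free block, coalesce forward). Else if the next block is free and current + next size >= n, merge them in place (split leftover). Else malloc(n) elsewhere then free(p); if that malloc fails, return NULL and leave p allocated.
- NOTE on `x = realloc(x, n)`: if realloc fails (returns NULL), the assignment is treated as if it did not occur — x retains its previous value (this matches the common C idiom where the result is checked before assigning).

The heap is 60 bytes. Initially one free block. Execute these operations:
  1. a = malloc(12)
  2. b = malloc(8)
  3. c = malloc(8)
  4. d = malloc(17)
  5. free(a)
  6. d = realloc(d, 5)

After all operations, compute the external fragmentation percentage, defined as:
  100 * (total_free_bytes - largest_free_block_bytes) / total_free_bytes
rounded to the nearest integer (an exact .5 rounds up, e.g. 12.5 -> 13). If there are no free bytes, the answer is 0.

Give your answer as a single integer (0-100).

Op 1: a = malloc(12) -> a = 0; heap: [0-11 ALLOC][12-59 FREE]
Op 2: b = malloc(8) -> b = 12; heap: [0-11 ALLOC][12-19 ALLOC][20-59 FREE]
Op 3: c = malloc(8) -> c = 20; heap: [0-11 ALLOC][12-19 ALLOC][20-27 ALLOC][28-59 FREE]
Op 4: d = malloc(17) -> d = 28; heap: [0-11 ALLOC][12-19 ALLOC][20-27 ALLOC][28-44 ALLOC][45-59 FREE]
Op 5: free(a) -> (freed a); heap: [0-11 FREE][12-19 ALLOC][20-27 ALLOC][28-44 ALLOC][45-59 FREE]
Op 6: d = realloc(d, 5) -> d = 28; heap: [0-11 FREE][12-19 ALLOC][20-27 ALLOC][28-32 ALLOC][33-59 FREE]
Free blocks: [12 27] total_free=39 largest=27 -> 100*(39-27)/39 = 1200/39 ≈ 30.769 -> rounds to 31

Answer: 31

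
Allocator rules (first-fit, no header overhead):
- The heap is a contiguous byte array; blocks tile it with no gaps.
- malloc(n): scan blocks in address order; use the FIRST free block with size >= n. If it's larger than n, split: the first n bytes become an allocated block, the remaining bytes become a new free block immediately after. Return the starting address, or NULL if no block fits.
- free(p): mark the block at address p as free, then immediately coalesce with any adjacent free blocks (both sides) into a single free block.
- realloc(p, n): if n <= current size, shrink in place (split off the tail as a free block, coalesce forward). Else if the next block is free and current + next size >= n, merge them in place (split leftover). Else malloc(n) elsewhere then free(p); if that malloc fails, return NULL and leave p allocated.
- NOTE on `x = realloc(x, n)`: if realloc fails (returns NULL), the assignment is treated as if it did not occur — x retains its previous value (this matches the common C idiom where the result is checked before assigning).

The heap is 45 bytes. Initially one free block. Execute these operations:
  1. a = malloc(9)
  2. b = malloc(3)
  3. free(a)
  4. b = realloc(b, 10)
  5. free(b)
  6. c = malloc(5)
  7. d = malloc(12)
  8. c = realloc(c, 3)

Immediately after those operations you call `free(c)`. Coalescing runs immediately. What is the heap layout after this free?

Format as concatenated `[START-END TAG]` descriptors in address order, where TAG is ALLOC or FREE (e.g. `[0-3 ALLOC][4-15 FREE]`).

Answer: [0-4 FREE][5-16 ALLOC][17-44 FREE]

Derivation:
Op 1: a = malloc(9) -> a = 0; heap: [0-8 ALLOC][9-44 FREE]
Op 2: b = malloc(3) -> b = 9; heap: [0-8 ALLOC][9-11 ALLOC][12-44 FREE]
Op 3: free(a) -> (freed a); heap: [0-8 FREE][9-11 ALLOC][12-44 FREE]
Op 4: b = realloc(b, 10) -> b = 9; heap: [0-8 FREE][9-18 ALLOC][19-44 FREE]
Op 5: free(b) -> (freed b); heap: [0-44 FREE]
Op 6: c = malloc(5) -> c = 0; heap: [0-4 ALLOC][5-44 FREE]
Op 7: d = malloc(12) -> d = 5; heap: [0-4 ALLOC][5-16 ALLOC][17-44 FREE]
Op 8: c = realloc(c, 3) -> c = 0; heap: [0-2 ALLOC][3-4 FREE][5-16 ALLOC][17-44 FREE]
free(c): c = 0 -> block [0-2 ALLOC]; mark free, coalesce with adjacent free neighbors -> [0-4 FREE][5-16 ALLOC][17-44 FREE]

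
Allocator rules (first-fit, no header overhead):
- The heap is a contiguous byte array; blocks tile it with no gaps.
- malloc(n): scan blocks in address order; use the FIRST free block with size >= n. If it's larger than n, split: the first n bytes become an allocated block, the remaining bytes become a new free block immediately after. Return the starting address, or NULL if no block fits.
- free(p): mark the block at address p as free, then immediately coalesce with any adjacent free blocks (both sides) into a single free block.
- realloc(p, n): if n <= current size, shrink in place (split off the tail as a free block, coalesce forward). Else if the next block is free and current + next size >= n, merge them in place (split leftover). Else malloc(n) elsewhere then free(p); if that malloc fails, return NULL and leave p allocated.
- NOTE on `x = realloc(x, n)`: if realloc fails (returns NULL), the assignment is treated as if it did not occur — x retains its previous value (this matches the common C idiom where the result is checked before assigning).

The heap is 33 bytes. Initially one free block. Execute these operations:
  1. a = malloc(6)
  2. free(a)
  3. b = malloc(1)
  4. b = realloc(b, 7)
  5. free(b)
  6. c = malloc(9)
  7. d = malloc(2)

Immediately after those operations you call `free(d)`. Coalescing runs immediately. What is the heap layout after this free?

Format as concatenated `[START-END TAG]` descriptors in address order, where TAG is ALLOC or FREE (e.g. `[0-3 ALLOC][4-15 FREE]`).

Answer: [0-8 ALLOC][9-32 FREE]

Derivation:
Op 1: a = malloc(6) -> a = 0; heap: [0-5 ALLOC][6-32 FREE]
Op 2: free(a) -> (freed a); heap: [0-32 FREE]
Op 3: b = malloc(1) -> b = 0; heap: [0-0 ALLOC][1-32 FREE]
Op 4: b = realloc(b, 7) -> b = 0; heap: [0-6 ALLOC][7-32 FREE]
Op 5: free(b) -> (freed b); heap: [0-32 FREE]
Op 6: c = malloc(9) -> c = 0; heap: [0-8 ALLOC][9-32 FREE]
Op 7: d = malloc(2) -> d = 9; heap: [0-8 ALLOC][9-10 ALLOC][11-32 FREE]
free(d): d = 9 -> block [9-10 ALLOC]; mark free, coalesce with adjacent free neighbors -> [0-8 ALLOC][9-32 FREE]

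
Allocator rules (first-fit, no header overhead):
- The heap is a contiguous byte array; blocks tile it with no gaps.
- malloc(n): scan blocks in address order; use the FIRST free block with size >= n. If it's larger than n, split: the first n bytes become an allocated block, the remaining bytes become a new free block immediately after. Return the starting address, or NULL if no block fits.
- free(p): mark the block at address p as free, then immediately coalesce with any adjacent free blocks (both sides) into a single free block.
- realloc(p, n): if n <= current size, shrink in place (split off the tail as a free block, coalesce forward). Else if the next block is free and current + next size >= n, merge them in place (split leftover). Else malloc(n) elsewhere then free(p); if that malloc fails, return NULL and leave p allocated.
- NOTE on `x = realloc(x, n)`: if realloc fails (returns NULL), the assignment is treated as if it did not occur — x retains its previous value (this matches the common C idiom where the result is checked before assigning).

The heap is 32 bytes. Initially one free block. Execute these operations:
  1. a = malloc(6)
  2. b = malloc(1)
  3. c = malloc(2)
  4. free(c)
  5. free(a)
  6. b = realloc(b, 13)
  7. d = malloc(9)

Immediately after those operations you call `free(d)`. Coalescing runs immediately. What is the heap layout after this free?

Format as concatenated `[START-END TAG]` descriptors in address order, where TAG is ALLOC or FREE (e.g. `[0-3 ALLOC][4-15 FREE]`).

Answer: [0-5 FREE][6-18 ALLOC][19-31 FREE]

Derivation:
Op 1: a = malloc(6) -> a = 0; heap: [0-5 ALLOC][6-31 FREE]
Op 2: b = malloc(1) -> b = 6; heap: [0-5 ALLOC][6-6 ALLOC][7-31 FREE]
Op 3: c = malloc(2) -> c = 7; heap: [0-5 ALLOC][6-6 ALLOC][7-8 ALLOC][9-31 FREE]
Op 4: free(c) -> (freed c); heap: [0-5 ALLOC][6-6 ALLOC][7-31 FREE]
Op 5: free(a) -> (freed a); heap: [0-5 FREE][6-6 ALLOC][7-31 FREE]
Op 6: b = realloc(b, 13) -> b = 6; heap: [0-5 FREE][6-18 ALLOC][19-31 FREE]
Op 7: d = malloc(9) -> d = 19; heap: [0-5 FREE][6-18 ALLOC][19-27 ALLOC][28-31 FREE]
free(d): d = 19 -> block [19-27 ALLOC]; mark free, coalesce with adjacent free neighbors -> [0-5 FREE][6-18 ALLOC][19-31 FREE]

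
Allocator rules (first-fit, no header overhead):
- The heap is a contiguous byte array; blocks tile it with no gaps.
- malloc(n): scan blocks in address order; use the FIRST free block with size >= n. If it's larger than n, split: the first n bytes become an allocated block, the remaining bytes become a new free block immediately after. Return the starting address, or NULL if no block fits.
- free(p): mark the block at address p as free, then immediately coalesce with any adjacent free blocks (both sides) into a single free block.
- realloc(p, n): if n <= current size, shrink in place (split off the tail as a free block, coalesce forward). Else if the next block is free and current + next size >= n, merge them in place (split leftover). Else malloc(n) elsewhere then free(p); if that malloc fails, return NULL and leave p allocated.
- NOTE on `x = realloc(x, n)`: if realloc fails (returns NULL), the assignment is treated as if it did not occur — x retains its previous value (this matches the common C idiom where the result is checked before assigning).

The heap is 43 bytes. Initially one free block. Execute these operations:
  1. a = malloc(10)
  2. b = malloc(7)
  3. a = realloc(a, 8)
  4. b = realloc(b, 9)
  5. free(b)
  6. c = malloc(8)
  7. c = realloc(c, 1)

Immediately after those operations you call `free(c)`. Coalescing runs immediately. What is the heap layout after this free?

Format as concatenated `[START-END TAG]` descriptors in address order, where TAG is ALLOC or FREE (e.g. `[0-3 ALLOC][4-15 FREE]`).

Answer: [0-7 ALLOC][8-42 FREE]

Derivation:
Op 1: a = malloc(10) -> a = 0; heap: [0-9 ALLOC][10-42 FREE]
Op 2: b = malloc(7) -> b = 10; heap: [0-9 ALLOC][10-16 ALLOC][17-42 FREE]
Op 3: a = realloc(a, 8) -> a = 0; heap: [0-7 ALLOC][8-9 FREE][10-16 ALLOC][17-42 FREE]
Op 4: b = realloc(b, 9) -> b = 10; heap: [0-7 ALLOC][8-9 FREE][10-18 ALLOC][19-42 FREE]
Op 5: free(b) -> (freed b); heap: [0-7 ALLOC][8-42 FREE]
Op 6: c = malloc(8) -> c = 8; heap: [0-7 ALLOC][8-15 ALLOC][16-42 FREE]
Op 7: c = realloc(c, 1) -> c = 8; heap: [0-7 ALLOC][8-8 ALLOC][9-42 FREE]
free(c): c = 8 -> block [8-8 ALLOC]; mark free, coalesce with adjacent free neighbors -> [0-7 ALLOC][8-42 FREE]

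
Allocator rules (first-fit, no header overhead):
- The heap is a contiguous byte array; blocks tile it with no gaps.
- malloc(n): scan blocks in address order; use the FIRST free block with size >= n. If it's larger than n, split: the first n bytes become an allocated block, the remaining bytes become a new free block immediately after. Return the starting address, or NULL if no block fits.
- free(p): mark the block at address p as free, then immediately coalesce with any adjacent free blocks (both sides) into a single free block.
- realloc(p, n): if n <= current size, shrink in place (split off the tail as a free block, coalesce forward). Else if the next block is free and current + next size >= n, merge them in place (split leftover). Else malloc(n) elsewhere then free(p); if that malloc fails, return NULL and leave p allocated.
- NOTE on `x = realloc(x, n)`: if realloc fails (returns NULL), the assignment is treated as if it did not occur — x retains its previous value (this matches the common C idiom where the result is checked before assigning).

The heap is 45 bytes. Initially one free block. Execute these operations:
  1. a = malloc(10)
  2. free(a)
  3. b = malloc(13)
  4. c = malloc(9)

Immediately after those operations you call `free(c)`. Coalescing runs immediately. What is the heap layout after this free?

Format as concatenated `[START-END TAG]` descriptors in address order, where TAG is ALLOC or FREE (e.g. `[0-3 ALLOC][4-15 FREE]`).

Answer: [0-12 ALLOC][13-44 FREE]

Derivation:
Op 1: a = malloc(10) -> a = 0; heap: [0-9 ALLOC][10-44 FREE]
Op 2: free(a) -> (freed a); heap: [0-44 FREE]
Op 3: b = malloc(13) -> b = 0; heap: [0-12 ALLOC][13-44 FREE]
Op 4: c = malloc(9) -> c = 13; heap: [0-12 ALLOC][13-21 ALLOC][22-44 FREE]
free(c): c = 13 -> block [13-21 ALLOC]; mark free, coalesce with adjacent free neighbors -> [0-12 ALLOC][13-44 FREE]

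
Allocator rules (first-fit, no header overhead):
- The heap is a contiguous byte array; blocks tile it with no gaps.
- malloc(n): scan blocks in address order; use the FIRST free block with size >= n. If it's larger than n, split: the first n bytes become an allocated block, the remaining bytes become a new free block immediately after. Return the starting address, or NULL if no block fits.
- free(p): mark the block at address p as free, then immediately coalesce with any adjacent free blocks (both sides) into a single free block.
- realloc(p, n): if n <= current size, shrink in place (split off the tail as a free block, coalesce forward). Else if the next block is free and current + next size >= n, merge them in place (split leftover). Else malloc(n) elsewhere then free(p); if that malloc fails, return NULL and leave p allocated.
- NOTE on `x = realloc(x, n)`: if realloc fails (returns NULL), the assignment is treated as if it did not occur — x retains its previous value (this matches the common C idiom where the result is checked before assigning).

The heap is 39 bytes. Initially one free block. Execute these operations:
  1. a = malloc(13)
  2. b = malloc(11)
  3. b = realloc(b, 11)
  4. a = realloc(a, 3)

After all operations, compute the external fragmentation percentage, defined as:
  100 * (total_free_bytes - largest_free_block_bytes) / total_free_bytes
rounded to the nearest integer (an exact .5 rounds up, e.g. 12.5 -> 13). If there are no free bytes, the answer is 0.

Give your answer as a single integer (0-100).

Answer: 40

Derivation:
Op 1: a = malloc(13) -> a = 0; heap: [0-12 ALLOC][13-38 FREE]
Op 2: b = malloc(11) -> b = 13; heap: [0-12 ALLOC][13-23 ALLOC][24-38 FREE]
Op 3: b = realloc(b, 11) -> b = 13; heap: [0-12 ALLOC][13-23 ALLOC][24-38 FREE]
Op 4: a = realloc(a, 3) -> a = 0; heap: [0-2 ALLOC][3-12 FREE][13-23 ALLOC][24-38 FREE]
Free blocks: [10 15] total_free=25 largest=15 -> 100*(25-15)/25 = 1000/25 = 40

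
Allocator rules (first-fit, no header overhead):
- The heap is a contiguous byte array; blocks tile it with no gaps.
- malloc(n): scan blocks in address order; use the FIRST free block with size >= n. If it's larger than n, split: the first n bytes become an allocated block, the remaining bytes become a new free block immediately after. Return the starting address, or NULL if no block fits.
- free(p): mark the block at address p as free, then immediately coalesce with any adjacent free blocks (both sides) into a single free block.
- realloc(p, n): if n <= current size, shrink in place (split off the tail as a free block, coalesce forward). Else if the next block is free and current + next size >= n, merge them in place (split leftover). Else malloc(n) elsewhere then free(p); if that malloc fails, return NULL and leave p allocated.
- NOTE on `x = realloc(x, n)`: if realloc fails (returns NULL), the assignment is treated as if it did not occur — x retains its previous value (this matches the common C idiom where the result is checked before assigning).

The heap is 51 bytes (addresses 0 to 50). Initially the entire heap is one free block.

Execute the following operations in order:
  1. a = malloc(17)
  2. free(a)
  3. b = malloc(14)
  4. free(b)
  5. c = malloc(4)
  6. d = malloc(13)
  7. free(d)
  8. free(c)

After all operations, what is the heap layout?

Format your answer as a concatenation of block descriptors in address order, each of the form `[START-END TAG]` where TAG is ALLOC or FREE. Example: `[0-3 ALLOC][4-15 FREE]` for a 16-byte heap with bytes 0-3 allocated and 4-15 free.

Answer: [0-50 FREE]

Derivation:
Op 1: a = malloc(17) -> a = 0; heap: [0-16 ALLOC][17-50 FREE]
Op 2: free(a) -> (freed a); heap: [0-50 FREE]
Op 3: b = malloc(14) -> b = 0; heap: [0-13 ALLOC][14-50 FREE]
Op 4: free(b) -> (freed b); heap: [0-50 FREE]
Op 5: c = malloc(4) -> c = 0; heap: [0-3 ALLOC][4-50 FREE]
Op 6: d = malloc(13) -> d = 4; heap: [0-3 ALLOC][4-16 ALLOC][17-50 FREE]
Op 7: free(d) -> (freed d); heap: [0-3 ALLOC][4-50 FREE]
Op 8: free(c) -> (freed c); heap: [0-50 FREE]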